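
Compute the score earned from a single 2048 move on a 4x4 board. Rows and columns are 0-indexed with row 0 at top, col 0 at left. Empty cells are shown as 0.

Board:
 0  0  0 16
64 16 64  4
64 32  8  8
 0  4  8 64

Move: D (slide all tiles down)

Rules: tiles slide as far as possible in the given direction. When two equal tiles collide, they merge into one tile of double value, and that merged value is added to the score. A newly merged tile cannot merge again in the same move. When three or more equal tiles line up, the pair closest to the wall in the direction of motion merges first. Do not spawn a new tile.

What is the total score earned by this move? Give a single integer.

Slide down:
col 0: [0, 64, 64, 0] -> [0, 0, 0, 128]  score +128 (running 128)
col 1: [0, 16, 32, 4] -> [0, 16, 32, 4]  score +0 (running 128)
col 2: [0, 64, 8, 8] -> [0, 0, 64, 16]  score +16 (running 144)
col 3: [16, 4, 8, 64] -> [16, 4, 8, 64]  score +0 (running 144)
Board after move:
  0   0   0  16
  0  16   0   4
  0  32  64   8
128   4  16  64

Answer: 144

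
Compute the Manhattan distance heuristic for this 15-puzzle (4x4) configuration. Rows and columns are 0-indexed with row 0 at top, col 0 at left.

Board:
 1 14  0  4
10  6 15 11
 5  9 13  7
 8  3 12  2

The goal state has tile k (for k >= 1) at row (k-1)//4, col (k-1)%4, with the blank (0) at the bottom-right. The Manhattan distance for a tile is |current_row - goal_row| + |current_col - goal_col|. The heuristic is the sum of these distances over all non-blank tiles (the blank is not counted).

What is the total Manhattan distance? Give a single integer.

Tile 1: at (0,0), goal (0,0), distance |0-0|+|0-0| = 0
Tile 14: at (0,1), goal (3,1), distance |0-3|+|1-1| = 3
Tile 4: at (0,3), goal (0,3), distance |0-0|+|3-3| = 0
Tile 10: at (1,0), goal (2,1), distance |1-2|+|0-1| = 2
Tile 6: at (1,1), goal (1,1), distance |1-1|+|1-1| = 0
Tile 15: at (1,2), goal (3,2), distance |1-3|+|2-2| = 2
Tile 11: at (1,3), goal (2,2), distance |1-2|+|3-2| = 2
Tile 5: at (2,0), goal (1,0), distance |2-1|+|0-0| = 1
Tile 9: at (2,1), goal (2,0), distance |2-2|+|1-0| = 1
Tile 13: at (2,2), goal (3,0), distance |2-3|+|2-0| = 3
Tile 7: at (2,3), goal (1,2), distance |2-1|+|3-2| = 2
Tile 8: at (3,0), goal (1,3), distance |3-1|+|0-3| = 5
Tile 3: at (3,1), goal (0,2), distance |3-0|+|1-2| = 4
Tile 12: at (3,2), goal (2,3), distance |3-2|+|2-3| = 2
Tile 2: at (3,3), goal (0,1), distance |3-0|+|3-1| = 5
Sum: 0 + 3 + 0 + 2 + 0 + 2 + 2 + 1 + 1 + 3 + 2 + 5 + 4 + 2 + 5 = 32

Answer: 32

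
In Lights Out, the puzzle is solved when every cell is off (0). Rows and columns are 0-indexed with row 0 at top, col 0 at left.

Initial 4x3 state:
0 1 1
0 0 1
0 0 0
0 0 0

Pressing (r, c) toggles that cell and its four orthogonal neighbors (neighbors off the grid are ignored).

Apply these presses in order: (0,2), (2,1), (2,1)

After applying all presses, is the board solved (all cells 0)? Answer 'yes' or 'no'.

Answer: yes

Derivation:
After press 1 at (0,2):
0 0 0
0 0 0
0 0 0
0 0 0

After press 2 at (2,1):
0 0 0
0 1 0
1 1 1
0 1 0

After press 3 at (2,1):
0 0 0
0 0 0
0 0 0
0 0 0

Lights still on: 0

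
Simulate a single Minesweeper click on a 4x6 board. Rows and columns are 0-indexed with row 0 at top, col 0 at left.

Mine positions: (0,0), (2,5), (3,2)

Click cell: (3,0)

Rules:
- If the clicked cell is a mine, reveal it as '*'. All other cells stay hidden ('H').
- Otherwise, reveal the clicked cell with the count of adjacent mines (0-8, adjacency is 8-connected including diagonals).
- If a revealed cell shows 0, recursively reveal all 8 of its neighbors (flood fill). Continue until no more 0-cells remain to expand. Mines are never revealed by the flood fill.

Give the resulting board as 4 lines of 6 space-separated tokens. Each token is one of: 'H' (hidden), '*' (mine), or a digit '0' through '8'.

H H H H H H
1 1 H H H H
0 1 H H H H
0 1 H H H H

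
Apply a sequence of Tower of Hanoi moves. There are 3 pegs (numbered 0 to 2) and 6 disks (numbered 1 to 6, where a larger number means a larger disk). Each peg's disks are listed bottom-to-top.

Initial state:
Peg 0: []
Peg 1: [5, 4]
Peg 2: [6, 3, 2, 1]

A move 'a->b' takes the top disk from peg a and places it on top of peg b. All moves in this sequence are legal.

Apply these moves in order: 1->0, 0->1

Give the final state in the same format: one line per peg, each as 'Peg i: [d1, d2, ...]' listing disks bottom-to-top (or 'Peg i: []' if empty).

After move 1 (1->0):
Peg 0: [4]
Peg 1: [5]
Peg 2: [6, 3, 2, 1]

After move 2 (0->1):
Peg 0: []
Peg 1: [5, 4]
Peg 2: [6, 3, 2, 1]

Answer: Peg 0: []
Peg 1: [5, 4]
Peg 2: [6, 3, 2, 1]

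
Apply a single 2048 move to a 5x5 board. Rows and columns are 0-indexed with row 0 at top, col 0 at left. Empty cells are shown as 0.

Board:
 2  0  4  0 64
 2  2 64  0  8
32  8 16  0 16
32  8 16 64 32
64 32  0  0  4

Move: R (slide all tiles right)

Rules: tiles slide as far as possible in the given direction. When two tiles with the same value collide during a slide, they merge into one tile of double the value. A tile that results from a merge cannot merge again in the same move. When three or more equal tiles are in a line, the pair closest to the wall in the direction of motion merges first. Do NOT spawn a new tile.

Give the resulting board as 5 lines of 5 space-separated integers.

Answer:  0  0  2  4 64
 0  0  4 64  8
 0  0 32  8 32
32  8 16 64 32
 0  0 64 32  4

Derivation:
Slide right:
row 0: [2, 0, 4, 0, 64] -> [0, 0, 2, 4, 64]
row 1: [2, 2, 64, 0, 8] -> [0, 0, 4, 64, 8]
row 2: [32, 8, 16, 0, 16] -> [0, 0, 32, 8, 32]
row 3: [32, 8, 16, 64, 32] -> [32, 8, 16, 64, 32]
row 4: [64, 32, 0, 0, 4] -> [0, 0, 64, 32, 4]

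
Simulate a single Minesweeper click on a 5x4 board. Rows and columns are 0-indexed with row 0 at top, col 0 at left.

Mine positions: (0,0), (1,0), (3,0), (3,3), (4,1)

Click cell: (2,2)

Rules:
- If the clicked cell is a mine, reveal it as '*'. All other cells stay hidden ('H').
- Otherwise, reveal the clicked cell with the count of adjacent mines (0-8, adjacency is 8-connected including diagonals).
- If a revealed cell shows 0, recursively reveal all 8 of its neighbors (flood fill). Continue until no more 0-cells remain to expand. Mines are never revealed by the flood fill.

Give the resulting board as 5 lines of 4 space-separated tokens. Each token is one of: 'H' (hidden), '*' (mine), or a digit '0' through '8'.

H H H H
H H H H
H H 1 H
H H H H
H H H H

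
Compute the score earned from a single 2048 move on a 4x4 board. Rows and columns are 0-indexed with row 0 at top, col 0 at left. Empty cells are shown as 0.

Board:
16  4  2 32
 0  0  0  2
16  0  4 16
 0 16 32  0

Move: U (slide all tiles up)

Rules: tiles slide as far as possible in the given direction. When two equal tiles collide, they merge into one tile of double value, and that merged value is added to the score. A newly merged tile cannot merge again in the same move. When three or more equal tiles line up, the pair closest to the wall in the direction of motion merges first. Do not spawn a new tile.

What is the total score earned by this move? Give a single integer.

Slide up:
col 0: [16, 0, 16, 0] -> [32, 0, 0, 0]  score +32 (running 32)
col 1: [4, 0, 0, 16] -> [4, 16, 0, 0]  score +0 (running 32)
col 2: [2, 0, 4, 32] -> [2, 4, 32, 0]  score +0 (running 32)
col 3: [32, 2, 16, 0] -> [32, 2, 16, 0]  score +0 (running 32)
Board after move:
32  4  2 32
 0 16  4  2
 0  0 32 16
 0  0  0  0

Answer: 32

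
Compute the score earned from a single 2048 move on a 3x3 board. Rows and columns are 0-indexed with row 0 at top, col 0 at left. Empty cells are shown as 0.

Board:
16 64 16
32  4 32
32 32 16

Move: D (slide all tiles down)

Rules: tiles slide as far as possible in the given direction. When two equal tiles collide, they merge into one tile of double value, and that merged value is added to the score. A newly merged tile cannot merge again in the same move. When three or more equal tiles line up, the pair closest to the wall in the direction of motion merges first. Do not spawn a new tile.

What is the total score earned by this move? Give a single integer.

Slide down:
col 0: [16, 32, 32] -> [0, 16, 64]  score +64 (running 64)
col 1: [64, 4, 32] -> [64, 4, 32]  score +0 (running 64)
col 2: [16, 32, 16] -> [16, 32, 16]  score +0 (running 64)
Board after move:
 0 64 16
16  4 32
64 32 16

Answer: 64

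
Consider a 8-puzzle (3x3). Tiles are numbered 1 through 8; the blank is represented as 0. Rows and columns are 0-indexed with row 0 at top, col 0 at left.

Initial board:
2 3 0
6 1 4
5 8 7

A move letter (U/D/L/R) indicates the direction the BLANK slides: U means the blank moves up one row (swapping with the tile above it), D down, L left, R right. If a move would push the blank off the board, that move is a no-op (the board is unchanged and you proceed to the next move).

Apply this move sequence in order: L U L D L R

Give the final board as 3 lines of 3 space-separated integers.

Answer: 6 2 3
1 0 4
5 8 7

Derivation:
After move 1 (L):
2 0 3
6 1 4
5 8 7

After move 2 (U):
2 0 3
6 1 4
5 8 7

After move 3 (L):
0 2 3
6 1 4
5 8 7

After move 4 (D):
6 2 3
0 1 4
5 8 7

After move 5 (L):
6 2 3
0 1 4
5 8 7

After move 6 (R):
6 2 3
1 0 4
5 8 7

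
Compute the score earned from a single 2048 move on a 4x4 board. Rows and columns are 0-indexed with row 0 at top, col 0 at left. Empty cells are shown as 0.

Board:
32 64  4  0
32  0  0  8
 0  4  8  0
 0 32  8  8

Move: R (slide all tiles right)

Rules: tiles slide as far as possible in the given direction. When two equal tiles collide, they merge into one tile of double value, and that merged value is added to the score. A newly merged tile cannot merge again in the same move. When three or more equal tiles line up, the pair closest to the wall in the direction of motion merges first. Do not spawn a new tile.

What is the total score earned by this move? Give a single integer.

Slide right:
row 0: [32, 64, 4, 0] -> [0, 32, 64, 4]  score +0 (running 0)
row 1: [32, 0, 0, 8] -> [0, 0, 32, 8]  score +0 (running 0)
row 2: [0, 4, 8, 0] -> [0, 0, 4, 8]  score +0 (running 0)
row 3: [0, 32, 8, 8] -> [0, 0, 32, 16]  score +16 (running 16)
Board after move:
 0 32 64  4
 0  0 32  8
 0  0  4  8
 0  0 32 16

Answer: 16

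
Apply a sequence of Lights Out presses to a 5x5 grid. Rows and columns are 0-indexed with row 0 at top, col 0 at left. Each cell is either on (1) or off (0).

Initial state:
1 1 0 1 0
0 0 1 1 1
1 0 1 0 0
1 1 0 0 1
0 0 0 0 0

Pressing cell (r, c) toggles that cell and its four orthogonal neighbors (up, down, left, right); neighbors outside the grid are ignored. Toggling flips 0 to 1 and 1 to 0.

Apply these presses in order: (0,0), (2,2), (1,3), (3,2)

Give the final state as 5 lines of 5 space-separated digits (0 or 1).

After press 1 at (0,0):
0 0 0 1 0
1 0 1 1 1
1 0 1 0 0
1 1 0 0 1
0 0 0 0 0

After press 2 at (2,2):
0 0 0 1 0
1 0 0 1 1
1 1 0 1 0
1 1 1 0 1
0 0 0 0 0

After press 3 at (1,3):
0 0 0 0 0
1 0 1 0 0
1 1 0 0 0
1 1 1 0 1
0 0 0 0 0

After press 4 at (3,2):
0 0 0 0 0
1 0 1 0 0
1 1 1 0 0
1 0 0 1 1
0 0 1 0 0

Answer: 0 0 0 0 0
1 0 1 0 0
1 1 1 0 0
1 0 0 1 1
0 0 1 0 0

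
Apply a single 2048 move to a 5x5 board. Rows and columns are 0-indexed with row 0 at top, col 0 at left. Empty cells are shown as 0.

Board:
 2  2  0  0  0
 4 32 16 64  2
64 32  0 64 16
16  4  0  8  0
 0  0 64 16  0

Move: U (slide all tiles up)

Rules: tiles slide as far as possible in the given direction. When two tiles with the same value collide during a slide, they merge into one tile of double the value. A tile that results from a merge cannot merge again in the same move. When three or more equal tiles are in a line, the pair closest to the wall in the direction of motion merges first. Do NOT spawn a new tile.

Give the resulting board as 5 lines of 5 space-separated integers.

Answer:   2   2  16 128   2
  4  64  64   8  16
 64   4   0  16   0
 16   0   0   0   0
  0   0   0   0   0

Derivation:
Slide up:
col 0: [2, 4, 64, 16, 0] -> [2, 4, 64, 16, 0]
col 1: [2, 32, 32, 4, 0] -> [2, 64, 4, 0, 0]
col 2: [0, 16, 0, 0, 64] -> [16, 64, 0, 0, 0]
col 3: [0, 64, 64, 8, 16] -> [128, 8, 16, 0, 0]
col 4: [0, 2, 16, 0, 0] -> [2, 16, 0, 0, 0]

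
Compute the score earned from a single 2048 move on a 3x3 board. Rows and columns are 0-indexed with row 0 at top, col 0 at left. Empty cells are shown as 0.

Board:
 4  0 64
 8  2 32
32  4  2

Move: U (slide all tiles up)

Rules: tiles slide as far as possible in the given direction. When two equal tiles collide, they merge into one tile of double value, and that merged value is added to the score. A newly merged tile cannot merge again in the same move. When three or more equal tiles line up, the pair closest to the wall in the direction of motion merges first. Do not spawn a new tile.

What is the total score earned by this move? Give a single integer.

Answer: 0

Derivation:
Slide up:
col 0: [4, 8, 32] -> [4, 8, 32]  score +0 (running 0)
col 1: [0, 2, 4] -> [2, 4, 0]  score +0 (running 0)
col 2: [64, 32, 2] -> [64, 32, 2]  score +0 (running 0)
Board after move:
 4  2 64
 8  4 32
32  0  2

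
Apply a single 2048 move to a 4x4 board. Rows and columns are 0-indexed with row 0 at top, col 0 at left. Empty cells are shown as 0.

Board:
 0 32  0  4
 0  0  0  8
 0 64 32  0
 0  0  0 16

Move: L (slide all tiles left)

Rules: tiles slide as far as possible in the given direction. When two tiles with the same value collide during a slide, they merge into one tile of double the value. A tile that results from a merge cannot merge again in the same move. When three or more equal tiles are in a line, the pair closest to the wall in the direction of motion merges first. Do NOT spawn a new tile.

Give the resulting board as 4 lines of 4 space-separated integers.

Slide left:
row 0: [0, 32, 0, 4] -> [32, 4, 0, 0]
row 1: [0, 0, 0, 8] -> [8, 0, 0, 0]
row 2: [0, 64, 32, 0] -> [64, 32, 0, 0]
row 3: [0, 0, 0, 16] -> [16, 0, 0, 0]

Answer: 32  4  0  0
 8  0  0  0
64 32  0  0
16  0  0  0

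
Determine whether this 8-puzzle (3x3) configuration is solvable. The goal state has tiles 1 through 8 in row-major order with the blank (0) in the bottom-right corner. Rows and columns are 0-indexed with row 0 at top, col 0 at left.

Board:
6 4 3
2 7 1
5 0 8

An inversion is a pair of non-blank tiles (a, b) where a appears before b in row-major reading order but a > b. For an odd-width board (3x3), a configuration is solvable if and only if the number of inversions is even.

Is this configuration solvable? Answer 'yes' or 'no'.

Answer: no

Derivation:
Inversions (pairs i<j in row-major order where tile[i] > tile[j] > 0): 13
13 is odd, so the puzzle is not solvable.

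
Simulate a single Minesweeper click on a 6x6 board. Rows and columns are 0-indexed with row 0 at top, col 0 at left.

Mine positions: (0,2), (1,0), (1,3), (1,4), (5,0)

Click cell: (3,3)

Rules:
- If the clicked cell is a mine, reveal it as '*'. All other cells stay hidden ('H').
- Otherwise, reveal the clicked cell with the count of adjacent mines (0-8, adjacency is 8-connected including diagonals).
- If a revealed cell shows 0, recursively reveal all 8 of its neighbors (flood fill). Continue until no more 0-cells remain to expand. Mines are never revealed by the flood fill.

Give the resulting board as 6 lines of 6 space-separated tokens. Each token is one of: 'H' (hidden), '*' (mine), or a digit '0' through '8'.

H H H H H H
H H H H H H
1 1 1 2 2 1
0 0 0 0 0 0
1 1 0 0 0 0
H 1 0 0 0 0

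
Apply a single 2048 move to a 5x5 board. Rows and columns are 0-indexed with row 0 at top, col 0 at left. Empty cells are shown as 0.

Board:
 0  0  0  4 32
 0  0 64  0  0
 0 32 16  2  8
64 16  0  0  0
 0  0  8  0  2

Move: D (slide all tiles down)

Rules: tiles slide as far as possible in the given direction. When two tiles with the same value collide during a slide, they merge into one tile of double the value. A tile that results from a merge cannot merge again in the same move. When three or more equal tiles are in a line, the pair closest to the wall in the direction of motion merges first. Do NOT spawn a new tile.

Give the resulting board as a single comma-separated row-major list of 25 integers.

Answer: 0, 0, 0, 0, 0, 0, 0, 0, 0, 0, 0, 0, 64, 0, 32, 0, 32, 16, 4, 8, 64, 16, 8, 2, 2

Derivation:
Slide down:
col 0: [0, 0, 0, 64, 0] -> [0, 0, 0, 0, 64]
col 1: [0, 0, 32, 16, 0] -> [0, 0, 0, 32, 16]
col 2: [0, 64, 16, 0, 8] -> [0, 0, 64, 16, 8]
col 3: [4, 0, 2, 0, 0] -> [0, 0, 0, 4, 2]
col 4: [32, 0, 8, 0, 2] -> [0, 0, 32, 8, 2]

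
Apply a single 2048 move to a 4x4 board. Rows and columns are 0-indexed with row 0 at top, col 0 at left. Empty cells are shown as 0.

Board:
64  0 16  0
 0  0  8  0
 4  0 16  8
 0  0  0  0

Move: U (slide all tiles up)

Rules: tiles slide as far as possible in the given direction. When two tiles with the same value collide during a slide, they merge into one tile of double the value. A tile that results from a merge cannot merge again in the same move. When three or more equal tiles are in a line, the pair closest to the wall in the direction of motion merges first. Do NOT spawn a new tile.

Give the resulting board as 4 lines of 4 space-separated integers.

Answer: 64  0 16  8
 4  0  8  0
 0  0 16  0
 0  0  0  0

Derivation:
Slide up:
col 0: [64, 0, 4, 0] -> [64, 4, 0, 0]
col 1: [0, 0, 0, 0] -> [0, 0, 0, 0]
col 2: [16, 8, 16, 0] -> [16, 8, 16, 0]
col 3: [0, 0, 8, 0] -> [8, 0, 0, 0]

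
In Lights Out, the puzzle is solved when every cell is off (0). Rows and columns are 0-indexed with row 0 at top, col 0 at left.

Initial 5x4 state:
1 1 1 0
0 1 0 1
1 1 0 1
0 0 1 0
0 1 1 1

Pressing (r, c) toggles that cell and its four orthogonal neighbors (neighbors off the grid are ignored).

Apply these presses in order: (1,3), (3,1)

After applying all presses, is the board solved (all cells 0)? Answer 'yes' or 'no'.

After press 1 at (1,3):
1 1 1 1
0 1 1 0
1 1 0 0
0 0 1 0
0 1 1 1

After press 2 at (3,1):
1 1 1 1
0 1 1 0
1 0 0 0
1 1 0 0
0 0 1 1

Lights still on: 11

Answer: no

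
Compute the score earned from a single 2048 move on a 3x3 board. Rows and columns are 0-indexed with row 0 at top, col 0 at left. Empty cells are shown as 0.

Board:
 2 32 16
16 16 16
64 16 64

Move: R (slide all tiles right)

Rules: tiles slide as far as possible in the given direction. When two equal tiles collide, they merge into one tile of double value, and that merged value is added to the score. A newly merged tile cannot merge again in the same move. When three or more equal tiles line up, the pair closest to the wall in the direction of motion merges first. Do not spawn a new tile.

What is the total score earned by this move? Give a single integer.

Slide right:
row 0: [2, 32, 16] -> [2, 32, 16]  score +0 (running 0)
row 1: [16, 16, 16] -> [0, 16, 32]  score +32 (running 32)
row 2: [64, 16, 64] -> [64, 16, 64]  score +0 (running 32)
Board after move:
 2 32 16
 0 16 32
64 16 64

Answer: 32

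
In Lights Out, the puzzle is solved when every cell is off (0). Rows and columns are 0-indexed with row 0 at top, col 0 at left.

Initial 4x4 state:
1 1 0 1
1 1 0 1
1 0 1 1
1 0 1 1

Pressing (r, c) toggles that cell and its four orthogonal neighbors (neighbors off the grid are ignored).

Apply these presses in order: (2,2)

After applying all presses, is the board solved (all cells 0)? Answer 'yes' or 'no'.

Answer: no

Derivation:
After press 1 at (2,2):
1 1 0 1
1 1 1 1
1 1 0 0
1 0 0 1

Lights still on: 11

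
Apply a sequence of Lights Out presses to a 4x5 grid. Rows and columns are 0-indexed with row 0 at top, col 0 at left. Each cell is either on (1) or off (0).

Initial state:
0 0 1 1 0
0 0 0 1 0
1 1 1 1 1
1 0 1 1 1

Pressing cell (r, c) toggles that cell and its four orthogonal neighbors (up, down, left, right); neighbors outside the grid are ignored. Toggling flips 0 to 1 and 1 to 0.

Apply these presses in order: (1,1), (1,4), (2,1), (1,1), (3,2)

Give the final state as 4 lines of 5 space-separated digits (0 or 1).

Answer: 0 0 1 1 1
0 1 0 0 1
0 0 1 1 0
1 0 0 0 1

Derivation:
After press 1 at (1,1):
0 1 1 1 0
1 1 1 1 0
1 0 1 1 1
1 0 1 1 1

After press 2 at (1,4):
0 1 1 1 1
1 1 1 0 1
1 0 1 1 0
1 0 1 1 1

After press 3 at (2,1):
0 1 1 1 1
1 0 1 0 1
0 1 0 1 0
1 1 1 1 1

After press 4 at (1,1):
0 0 1 1 1
0 1 0 0 1
0 0 0 1 0
1 1 1 1 1

After press 5 at (3,2):
0 0 1 1 1
0 1 0 0 1
0 0 1 1 0
1 0 0 0 1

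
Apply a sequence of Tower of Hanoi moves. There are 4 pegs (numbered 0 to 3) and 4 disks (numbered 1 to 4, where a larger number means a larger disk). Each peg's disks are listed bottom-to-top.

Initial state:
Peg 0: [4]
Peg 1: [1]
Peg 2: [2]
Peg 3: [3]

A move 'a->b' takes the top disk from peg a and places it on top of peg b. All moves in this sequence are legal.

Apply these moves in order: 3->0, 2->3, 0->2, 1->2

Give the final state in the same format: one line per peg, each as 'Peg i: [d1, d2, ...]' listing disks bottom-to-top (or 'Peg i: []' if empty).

Answer: Peg 0: [4]
Peg 1: []
Peg 2: [3, 1]
Peg 3: [2]

Derivation:
After move 1 (3->0):
Peg 0: [4, 3]
Peg 1: [1]
Peg 2: [2]
Peg 3: []

After move 2 (2->3):
Peg 0: [4, 3]
Peg 1: [1]
Peg 2: []
Peg 3: [2]

After move 3 (0->2):
Peg 0: [4]
Peg 1: [1]
Peg 2: [3]
Peg 3: [2]

After move 4 (1->2):
Peg 0: [4]
Peg 1: []
Peg 2: [3, 1]
Peg 3: [2]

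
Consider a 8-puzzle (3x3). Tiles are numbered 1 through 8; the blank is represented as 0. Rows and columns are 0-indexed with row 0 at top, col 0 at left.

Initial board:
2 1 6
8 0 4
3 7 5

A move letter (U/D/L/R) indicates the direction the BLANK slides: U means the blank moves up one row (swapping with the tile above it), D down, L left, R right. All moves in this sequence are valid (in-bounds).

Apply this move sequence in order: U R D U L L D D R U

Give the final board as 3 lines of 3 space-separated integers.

Answer: 8 2 6
3 0 4
7 1 5

Derivation:
After move 1 (U):
2 0 6
8 1 4
3 7 5

After move 2 (R):
2 6 0
8 1 4
3 7 5

After move 3 (D):
2 6 4
8 1 0
3 7 5

After move 4 (U):
2 6 0
8 1 4
3 7 5

After move 5 (L):
2 0 6
8 1 4
3 7 5

After move 6 (L):
0 2 6
8 1 4
3 7 5

After move 7 (D):
8 2 6
0 1 4
3 7 5

After move 8 (D):
8 2 6
3 1 4
0 7 5

After move 9 (R):
8 2 6
3 1 4
7 0 5

After move 10 (U):
8 2 6
3 0 4
7 1 5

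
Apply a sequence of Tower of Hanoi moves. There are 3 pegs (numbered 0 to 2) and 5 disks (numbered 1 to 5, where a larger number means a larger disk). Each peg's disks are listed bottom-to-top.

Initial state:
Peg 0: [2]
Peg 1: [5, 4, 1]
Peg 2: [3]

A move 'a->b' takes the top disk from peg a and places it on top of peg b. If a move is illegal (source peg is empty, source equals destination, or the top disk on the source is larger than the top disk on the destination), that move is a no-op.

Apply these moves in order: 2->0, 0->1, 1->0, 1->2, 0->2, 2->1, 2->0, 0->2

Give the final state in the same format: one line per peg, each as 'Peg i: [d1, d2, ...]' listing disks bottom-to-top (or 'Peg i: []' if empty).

Answer: Peg 0: []
Peg 1: [5, 4, 1]
Peg 2: [3, 2]

Derivation:
After move 1 (2->0):
Peg 0: [2]
Peg 1: [5, 4, 1]
Peg 2: [3]

After move 2 (0->1):
Peg 0: [2]
Peg 1: [5, 4, 1]
Peg 2: [3]

After move 3 (1->0):
Peg 0: [2, 1]
Peg 1: [5, 4]
Peg 2: [3]

After move 4 (1->2):
Peg 0: [2, 1]
Peg 1: [5, 4]
Peg 2: [3]

After move 5 (0->2):
Peg 0: [2]
Peg 1: [5, 4]
Peg 2: [3, 1]

After move 6 (2->1):
Peg 0: [2]
Peg 1: [5, 4, 1]
Peg 2: [3]

After move 7 (2->0):
Peg 0: [2]
Peg 1: [5, 4, 1]
Peg 2: [3]

After move 8 (0->2):
Peg 0: []
Peg 1: [5, 4, 1]
Peg 2: [3, 2]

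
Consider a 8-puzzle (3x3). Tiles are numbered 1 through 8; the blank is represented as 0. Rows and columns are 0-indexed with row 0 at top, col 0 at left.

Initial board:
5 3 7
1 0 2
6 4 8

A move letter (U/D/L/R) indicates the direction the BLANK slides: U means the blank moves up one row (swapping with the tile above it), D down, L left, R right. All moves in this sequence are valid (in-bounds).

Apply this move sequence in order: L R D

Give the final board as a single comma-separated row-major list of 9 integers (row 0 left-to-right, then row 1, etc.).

Answer: 5, 3, 7, 1, 4, 2, 6, 0, 8

Derivation:
After move 1 (L):
5 3 7
0 1 2
6 4 8

After move 2 (R):
5 3 7
1 0 2
6 4 8

After move 3 (D):
5 3 7
1 4 2
6 0 8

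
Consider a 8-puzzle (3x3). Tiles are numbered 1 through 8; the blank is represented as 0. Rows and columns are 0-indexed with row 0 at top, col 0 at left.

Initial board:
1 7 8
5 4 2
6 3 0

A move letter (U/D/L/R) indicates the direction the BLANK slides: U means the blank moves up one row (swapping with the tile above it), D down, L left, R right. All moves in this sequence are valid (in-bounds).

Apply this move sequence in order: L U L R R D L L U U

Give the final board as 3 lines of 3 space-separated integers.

After move 1 (L):
1 7 8
5 4 2
6 0 3

After move 2 (U):
1 7 8
5 0 2
6 4 3

After move 3 (L):
1 7 8
0 5 2
6 4 3

After move 4 (R):
1 7 8
5 0 2
6 4 3

After move 5 (R):
1 7 8
5 2 0
6 4 3

After move 6 (D):
1 7 8
5 2 3
6 4 0

After move 7 (L):
1 7 8
5 2 3
6 0 4

After move 8 (L):
1 7 8
5 2 3
0 6 4

After move 9 (U):
1 7 8
0 2 3
5 6 4

After move 10 (U):
0 7 8
1 2 3
5 6 4

Answer: 0 7 8
1 2 3
5 6 4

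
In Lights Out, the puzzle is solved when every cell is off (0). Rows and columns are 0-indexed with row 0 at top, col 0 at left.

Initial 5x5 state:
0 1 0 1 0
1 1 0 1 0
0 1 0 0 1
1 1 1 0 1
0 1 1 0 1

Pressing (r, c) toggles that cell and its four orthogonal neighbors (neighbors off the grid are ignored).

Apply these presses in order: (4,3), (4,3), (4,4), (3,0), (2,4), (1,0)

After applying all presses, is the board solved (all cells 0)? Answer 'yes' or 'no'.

After press 1 at (4,3):
0 1 0 1 0
1 1 0 1 0
0 1 0 0 1
1 1 1 1 1
0 1 0 1 0

After press 2 at (4,3):
0 1 0 1 0
1 1 0 1 0
0 1 0 0 1
1 1 1 0 1
0 1 1 0 1

After press 3 at (4,4):
0 1 0 1 0
1 1 0 1 0
0 1 0 0 1
1 1 1 0 0
0 1 1 1 0

After press 4 at (3,0):
0 1 0 1 0
1 1 0 1 0
1 1 0 0 1
0 0 1 0 0
1 1 1 1 0

After press 5 at (2,4):
0 1 0 1 0
1 1 0 1 1
1 1 0 1 0
0 0 1 0 1
1 1 1 1 0

After press 6 at (1,0):
1 1 0 1 0
0 0 0 1 1
0 1 0 1 0
0 0 1 0 1
1 1 1 1 0

Lights still on: 13

Answer: no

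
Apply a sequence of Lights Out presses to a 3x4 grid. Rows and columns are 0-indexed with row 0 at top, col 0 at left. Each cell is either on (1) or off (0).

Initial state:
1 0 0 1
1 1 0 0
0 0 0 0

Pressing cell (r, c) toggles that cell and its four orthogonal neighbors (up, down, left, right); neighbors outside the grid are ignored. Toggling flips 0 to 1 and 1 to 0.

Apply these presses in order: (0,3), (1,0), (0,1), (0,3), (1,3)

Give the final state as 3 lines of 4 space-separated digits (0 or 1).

After press 1 at (0,3):
1 0 1 0
1 1 0 1
0 0 0 0

After press 2 at (1,0):
0 0 1 0
0 0 0 1
1 0 0 0

After press 3 at (0,1):
1 1 0 0
0 1 0 1
1 0 0 0

After press 4 at (0,3):
1 1 1 1
0 1 0 0
1 0 0 0

After press 5 at (1,3):
1 1 1 0
0 1 1 1
1 0 0 1

Answer: 1 1 1 0
0 1 1 1
1 0 0 1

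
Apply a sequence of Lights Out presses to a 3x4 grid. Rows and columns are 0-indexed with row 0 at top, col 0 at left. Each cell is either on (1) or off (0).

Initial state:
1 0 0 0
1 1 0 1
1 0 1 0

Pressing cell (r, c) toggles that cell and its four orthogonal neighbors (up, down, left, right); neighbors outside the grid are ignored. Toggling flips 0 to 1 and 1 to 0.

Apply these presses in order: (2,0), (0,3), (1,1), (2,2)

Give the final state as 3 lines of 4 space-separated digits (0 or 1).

Answer: 1 1 1 1
1 0 0 0
0 1 0 1

Derivation:
After press 1 at (2,0):
1 0 0 0
0 1 0 1
0 1 1 0

After press 2 at (0,3):
1 0 1 1
0 1 0 0
0 1 1 0

After press 3 at (1,1):
1 1 1 1
1 0 1 0
0 0 1 0

After press 4 at (2,2):
1 1 1 1
1 0 0 0
0 1 0 1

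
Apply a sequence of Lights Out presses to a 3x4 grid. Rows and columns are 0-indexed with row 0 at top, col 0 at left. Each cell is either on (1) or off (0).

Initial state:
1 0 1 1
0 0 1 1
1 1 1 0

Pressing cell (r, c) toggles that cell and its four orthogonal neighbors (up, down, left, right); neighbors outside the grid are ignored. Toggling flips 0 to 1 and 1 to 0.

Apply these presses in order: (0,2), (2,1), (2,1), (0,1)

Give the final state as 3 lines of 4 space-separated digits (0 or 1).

After press 1 at (0,2):
1 1 0 0
0 0 0 1
1 1 1 0

After press 2 at (2,1):
1 1 0 0
0 1 0 1
0 0 0 0

After press 3 at (2,1):
1 1 0 0
0 0 0 1
1 1 1 0

After press 4 at (0,1):
0 0 1 0
0 1 0 1
1 1 1 0

Answer: 0 0 1 0
0 1 0 1
1 1 1 0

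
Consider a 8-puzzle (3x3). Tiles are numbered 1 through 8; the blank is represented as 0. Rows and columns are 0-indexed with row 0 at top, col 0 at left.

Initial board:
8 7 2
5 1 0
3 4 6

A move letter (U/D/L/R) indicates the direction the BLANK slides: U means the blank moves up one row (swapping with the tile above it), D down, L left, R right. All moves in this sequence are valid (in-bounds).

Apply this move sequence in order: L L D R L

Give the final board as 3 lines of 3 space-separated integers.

Answer: 8 7 2
3 5 1
0 4 6

Derivation:
After move 1 (L):
8 7 2
5 0 1
3 4 6

After move 2 (L):
8 7 2
0 5 1
3 4 6

After move 3 (D):
8 7 2
3 5 1
0 4 6

After move 4 (R):
8 7 2
3 5 1
4 0 6

After move 5 (L):
8 7 2
3 5 1
0 4 6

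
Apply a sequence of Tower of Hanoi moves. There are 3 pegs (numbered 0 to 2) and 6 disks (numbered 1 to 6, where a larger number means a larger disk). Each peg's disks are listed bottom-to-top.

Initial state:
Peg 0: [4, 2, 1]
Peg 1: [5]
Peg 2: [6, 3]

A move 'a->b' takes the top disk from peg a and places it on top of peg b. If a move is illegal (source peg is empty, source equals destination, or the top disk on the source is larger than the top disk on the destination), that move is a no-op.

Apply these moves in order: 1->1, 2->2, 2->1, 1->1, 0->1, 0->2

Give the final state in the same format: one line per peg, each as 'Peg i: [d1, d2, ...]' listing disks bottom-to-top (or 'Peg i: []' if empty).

After move 1 (1->1):
Peg 0: [4, 2, 1]
Peg 1: [5]
Peg 2: [6, 3]

After move 2 (2->2):
Peg 0: [4, 2, 1]
Peg 1: [5]
Peg 2: [6, 3]

After move 3 (2->1):
Peg 0: [4, 2, 1]
Peg 1: [5, 3]
Peg 2: [6]

After move 4 (1->1):
Peg 0: [4, 2, 1]
Peg 1: [5, 3]
Peg 2: [6]

After move 5 (0->1):
Peg 0: [4, 2]
Peg 1: [5, 3, 1]
Peg 2: [6]

After move 6 (0->2):
Peg 0: [4]
Peg 1: [5, 3, 1]
Peg 2: [6, 2]

Answer: Peg 0: [4]
Peg 1: [5, 3, 1]
Peg 2: [6, 2]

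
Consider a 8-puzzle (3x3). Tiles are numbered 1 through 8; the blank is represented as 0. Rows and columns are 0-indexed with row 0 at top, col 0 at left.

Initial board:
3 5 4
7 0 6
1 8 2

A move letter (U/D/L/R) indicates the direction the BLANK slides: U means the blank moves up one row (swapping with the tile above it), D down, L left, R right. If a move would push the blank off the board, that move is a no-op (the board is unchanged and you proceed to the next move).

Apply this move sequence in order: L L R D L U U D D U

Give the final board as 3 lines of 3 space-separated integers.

Answer: 3 5 4
0 8 6
7 1 2

Derivation:
After move 1 (L):
3 5 4
0 7 6
1 8 2

After move 2 (L):
3 5 4
0 7 6
1 8 2

After move 3 (R):
3 5 4
7 0 6
1 8 2

After move 4 (D):
3 5 4
7 8 6
1 0 2

After move 5 (L):
3 5 4
7 8 6
0 1 2

After move 6 (U):
3 5 4
0 8 6
7 1 2

After move 7 (U):
0 5 4
3 8 6
7 1 2

After move 8 (D):
3 5 4
0 8 6
7 1 2

After move 9 (D):
3 5 4
7 8 6
0 1 2

After move 10 (U):
3 5 4
0 8 6
7 1 2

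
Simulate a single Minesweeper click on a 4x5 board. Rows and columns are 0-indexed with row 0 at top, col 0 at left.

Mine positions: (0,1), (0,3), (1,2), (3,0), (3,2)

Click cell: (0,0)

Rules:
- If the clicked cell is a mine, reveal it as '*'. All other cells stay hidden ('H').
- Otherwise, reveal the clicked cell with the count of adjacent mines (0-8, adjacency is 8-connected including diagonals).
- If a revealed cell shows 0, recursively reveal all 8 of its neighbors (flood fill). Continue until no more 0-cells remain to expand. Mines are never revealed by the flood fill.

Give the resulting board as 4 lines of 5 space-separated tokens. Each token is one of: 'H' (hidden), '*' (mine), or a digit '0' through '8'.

1 H H H H
H H H H H
H H H H H
H H H H H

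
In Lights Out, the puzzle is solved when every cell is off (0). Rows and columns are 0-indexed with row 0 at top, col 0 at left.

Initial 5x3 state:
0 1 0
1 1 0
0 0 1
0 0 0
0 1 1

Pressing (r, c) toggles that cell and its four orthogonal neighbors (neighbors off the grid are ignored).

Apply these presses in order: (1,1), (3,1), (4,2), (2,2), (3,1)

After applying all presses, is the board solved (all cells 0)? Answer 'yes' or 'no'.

After press 1 at (1,1):
0 0 0
0 0 1
0 1 1
0 0 0
0 1 1

After press 2 at (3,1):
0 0 0
0 0 1
0 0 1
1 1 1
0 0 1

After press 3 at (4,2):
0 0 0
0 0 1
0 0 1
1 1 0
0 1 0

After press 4 at (2,2):
0 0 0
0 0 0
0 1 0
1 1 1
0 1 0

After press 5 at (3,1):
0 0 0
0 0 0
0 0 0
0 0 0
0 0 0

Lights still on: 0

Answer: yes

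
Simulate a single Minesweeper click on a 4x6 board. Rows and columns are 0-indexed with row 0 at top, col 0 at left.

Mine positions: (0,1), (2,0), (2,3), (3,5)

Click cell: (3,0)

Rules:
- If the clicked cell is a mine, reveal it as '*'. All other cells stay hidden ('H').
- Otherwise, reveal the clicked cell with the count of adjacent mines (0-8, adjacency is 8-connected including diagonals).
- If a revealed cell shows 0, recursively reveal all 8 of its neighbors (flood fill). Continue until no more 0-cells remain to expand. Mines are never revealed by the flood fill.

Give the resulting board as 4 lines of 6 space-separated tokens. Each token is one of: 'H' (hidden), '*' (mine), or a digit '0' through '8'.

H H H H H H
H H H H H H
H H H H H H
1 H H H H H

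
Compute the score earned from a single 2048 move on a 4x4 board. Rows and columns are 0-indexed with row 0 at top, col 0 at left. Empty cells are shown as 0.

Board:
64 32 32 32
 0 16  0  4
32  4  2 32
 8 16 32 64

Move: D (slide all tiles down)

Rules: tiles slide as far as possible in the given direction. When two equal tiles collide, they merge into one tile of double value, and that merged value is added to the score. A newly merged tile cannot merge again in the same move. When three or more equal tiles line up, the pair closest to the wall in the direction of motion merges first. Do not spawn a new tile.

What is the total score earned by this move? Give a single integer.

Slide down:
col 0: [64, 0, 32, 8] -> [0, 64, 32, 8]  score +0 (running 0)
col 1: [32, 16, 4, 16] -> [32, 16, 4, 16]  score +0 (running 0)
col 2: [32, 0, 2, 32] -> [0, 32, 2, 32]  score +0 (running 0)
col 3: [32, 4, 32, 64] -> [32, 4, 32, 64]  score +0 (running 0)
Board after move:
 0 32  0 32
64 16 32  4
32  4  2 32
 8 16 32 64

Answer: 0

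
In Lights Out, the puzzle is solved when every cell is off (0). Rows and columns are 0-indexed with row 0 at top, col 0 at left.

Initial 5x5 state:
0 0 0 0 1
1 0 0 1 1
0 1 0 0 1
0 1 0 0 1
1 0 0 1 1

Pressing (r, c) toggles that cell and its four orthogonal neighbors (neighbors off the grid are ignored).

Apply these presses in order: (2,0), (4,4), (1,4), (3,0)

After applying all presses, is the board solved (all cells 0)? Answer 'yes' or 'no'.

After press 1 at (2,0):
0 0 0 0 1
0 0 0 1 1
1 0 0 0 1
1 1 0 0 1
1 0 0 1 1

After press 2 at (4,4):
0 0 0 0 1
0 0 0 1 1
1 0 0 0 1
1 1 0 0 0
1 0 0 0 0

After press 3 at (1,4):
0 0 0 0 0
0 0 0 0 0
1 0 0 0 0
1 1 0 0 0
1 0 0 0 0

After press 4 at (3,0):
0 0 0 0 0
0 0 0 0 0
0 0 0 0 0
0 0 0 0 0
0 0 0 0 0

Lights still on: 0

Answer: yes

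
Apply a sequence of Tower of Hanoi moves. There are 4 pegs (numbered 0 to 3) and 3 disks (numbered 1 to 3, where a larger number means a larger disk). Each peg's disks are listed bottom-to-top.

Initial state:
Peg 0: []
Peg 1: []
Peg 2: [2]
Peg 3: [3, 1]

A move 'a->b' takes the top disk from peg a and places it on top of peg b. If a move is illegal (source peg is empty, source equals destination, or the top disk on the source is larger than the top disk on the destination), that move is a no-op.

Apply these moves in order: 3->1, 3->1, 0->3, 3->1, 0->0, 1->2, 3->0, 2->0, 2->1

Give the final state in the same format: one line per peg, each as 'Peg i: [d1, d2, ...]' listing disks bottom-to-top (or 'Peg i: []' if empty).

Answer: Peg 0: [3, 1]
Peg 1: [2]
Peg 2: []
Peg 3: []

Derivation:
After move 1 (3->1):
Peg 0: []
Peg 1: [1]
Peg 2: [2]
Peg 3: [3]

After move 2 (3->1):
Peg 0: []
Peg 1: [1]
Peg 2: [2]
Peg 3: [3]

After move 3 (0->3):
Peg 0: []
Peg 1: [1]
Peg 2: [2]
Peg 3: [3]

After move 4 (3->1):
Peg 0: []
Peg 1: [1]
Peg 2: [2]
Peg 3: [3]

After move 5 (0->0):
Peg 0: []
Peg 1: [1]
Peg 2: [2]
Peg 3: [3]

After move 6 (1->2):
Peg 0: []
Peg 1: []
Peg 2: [2, 1]
Peg 3: [3]

After move 7 (3->0):
Peg 0: [3]
Peg 1: []
Peg 2: [2, 1]
Peg 3: []

After move 8 (2->0):
Peg 0: [3, 1]
Peg 1: []
Peg 2: [2]
Peg 3: []

After move 9 (2->1):
Peg 0: [3, 1]
Peg 1: [2]
Peg 2: []
Peg 3: []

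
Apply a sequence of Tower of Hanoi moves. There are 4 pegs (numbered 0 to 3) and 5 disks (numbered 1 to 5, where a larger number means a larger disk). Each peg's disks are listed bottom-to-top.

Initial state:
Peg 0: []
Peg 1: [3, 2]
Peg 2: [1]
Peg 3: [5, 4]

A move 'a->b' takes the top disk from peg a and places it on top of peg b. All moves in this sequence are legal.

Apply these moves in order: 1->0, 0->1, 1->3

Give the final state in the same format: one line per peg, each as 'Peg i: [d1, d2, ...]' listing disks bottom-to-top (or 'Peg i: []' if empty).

After move 1 (1->0):
Peg 0: [2]
Peg 1: [3]
Peg 2: [1]
Peg 3: [5, 4]

After move 2 (0->1):
Peg 0: []
Peg 1: [3, 2]
Peg 2: [1]
Peg 3: [5, 4]

After move 3 (1->3):
Peg 0: []
Peg 1: [3]
Peg 2: [1]
Peg 3: [5, 4, 2]

Answer: Peg 0: []
Peg 1: [3]
Peg 2: [1]
Peg 3: [5, 4, 2]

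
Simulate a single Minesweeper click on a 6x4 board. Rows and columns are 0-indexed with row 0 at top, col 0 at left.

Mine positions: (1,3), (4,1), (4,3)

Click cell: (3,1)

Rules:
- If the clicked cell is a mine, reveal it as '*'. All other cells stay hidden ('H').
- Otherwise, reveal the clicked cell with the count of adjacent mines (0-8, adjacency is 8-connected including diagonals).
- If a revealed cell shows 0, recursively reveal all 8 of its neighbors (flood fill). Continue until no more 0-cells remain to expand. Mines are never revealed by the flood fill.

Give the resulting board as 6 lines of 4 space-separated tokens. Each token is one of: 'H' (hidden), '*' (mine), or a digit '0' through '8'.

H H H H
H H H H
H H H H
H 1 H H
H H H H
H H H H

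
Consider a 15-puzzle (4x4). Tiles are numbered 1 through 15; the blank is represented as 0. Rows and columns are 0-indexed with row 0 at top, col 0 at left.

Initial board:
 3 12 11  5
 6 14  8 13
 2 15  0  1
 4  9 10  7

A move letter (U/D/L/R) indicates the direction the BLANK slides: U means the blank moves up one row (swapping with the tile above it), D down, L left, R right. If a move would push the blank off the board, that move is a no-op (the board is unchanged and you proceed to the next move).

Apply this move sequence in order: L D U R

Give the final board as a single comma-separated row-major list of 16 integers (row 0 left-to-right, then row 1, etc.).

Answer: 3, 12, 11, 5, 6, 14, 8, 13, 2, 15, 0, 1, 4, 9, 10, 7

Derivation:
After move 1 (L):
 3 12 11  5
 6 14  8 13
 2  0 15  1
 4  9 10  7

After move 2 (D):
 3 12 11  5
 6 14  8 13
 2  9 15  1
 4  0 10  7

After move 3 (U):
 3 12 11  5
 6 14  8 13
 2  0 15  1
 4  9 10  7

After move 4 (R):
 3 12 11  5
 6 14  8 13
 2 15  0  1
 4  9 10  7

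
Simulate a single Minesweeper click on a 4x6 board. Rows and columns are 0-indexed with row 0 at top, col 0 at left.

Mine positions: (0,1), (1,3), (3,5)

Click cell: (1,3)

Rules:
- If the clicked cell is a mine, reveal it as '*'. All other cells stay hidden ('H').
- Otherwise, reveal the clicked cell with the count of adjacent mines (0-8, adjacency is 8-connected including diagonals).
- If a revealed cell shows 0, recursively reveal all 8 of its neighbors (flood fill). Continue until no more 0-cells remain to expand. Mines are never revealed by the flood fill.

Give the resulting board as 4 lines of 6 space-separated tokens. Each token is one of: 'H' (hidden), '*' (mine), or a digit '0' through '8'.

H H H H H H
H H H * H H
H H H H H H
H H H H H H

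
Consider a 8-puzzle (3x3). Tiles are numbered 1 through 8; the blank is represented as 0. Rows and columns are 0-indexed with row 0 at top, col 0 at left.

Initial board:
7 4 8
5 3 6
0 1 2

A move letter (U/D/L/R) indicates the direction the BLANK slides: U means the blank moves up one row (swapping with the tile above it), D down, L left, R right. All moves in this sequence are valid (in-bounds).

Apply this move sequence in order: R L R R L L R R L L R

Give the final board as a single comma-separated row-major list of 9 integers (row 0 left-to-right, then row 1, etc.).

Answer: 7, 4, 8, 5, 3, 6, 1, 0, 2

Derivation:
After move 1 (R):
7 4 8
5 3 6
1 0 2

After move 2 (L):
7 4 8
5 3 6
0 1 2

After move 3 (R):
7 4 8
5 3 6
1 0 2

After move 4 (R):
7 4 8
5 3 6
1 2 0

After move 5 (L):
7 4 8
5 3 6
1 0 2

After move 6 (L):
7 4 8
5 3 6
0 1 2

After move 7 (R):
7 4 8
5 3 6
1 0 2

After move 8 (R):
7 4 8
5 3 6
1 2 0

After move 9 (L):
7 4 8
5 3 6
1 0 2

After move 10 (L):
7 4 8
5 3 6
0 1 2

After move 11 (R):
7 4 8
5 3 6
1 0 2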